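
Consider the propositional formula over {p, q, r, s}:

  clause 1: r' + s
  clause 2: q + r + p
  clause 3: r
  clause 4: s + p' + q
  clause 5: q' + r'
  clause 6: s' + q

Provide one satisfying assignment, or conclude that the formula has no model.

(r) alone gives r = 1.
(s) alone gives s = 1.
(q') alone gives q = 0.
That conflicts with the unit clause (q).

UNSATISFIABLE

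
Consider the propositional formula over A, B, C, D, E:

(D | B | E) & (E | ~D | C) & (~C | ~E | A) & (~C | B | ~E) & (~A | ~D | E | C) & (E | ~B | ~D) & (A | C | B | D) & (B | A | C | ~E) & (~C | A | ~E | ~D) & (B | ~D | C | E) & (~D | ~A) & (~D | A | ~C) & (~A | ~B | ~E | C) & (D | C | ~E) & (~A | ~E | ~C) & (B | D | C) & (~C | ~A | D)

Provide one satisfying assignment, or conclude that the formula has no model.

A=0,  B=1,  C=0,  D=0,  E=0

Try D = 0.
Try B = 1.
Try C = 0.
The clause (~E) is unit, so E = 0.
Every clause is now satisfied; A is unconstrained.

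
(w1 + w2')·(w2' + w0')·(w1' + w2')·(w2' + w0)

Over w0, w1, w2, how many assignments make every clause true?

There are 2^3 = 8 truth assignments over (w0, w1, w2).
Check each against the 4 clauses (columns in the order w0, w1, w2):
  F F F  ✓ satisfies all
  F F T  ✗ fails (w1 + w2')
  F T F  ✓ satisfies all
  F T T  ✗ fails (w1' + w2')
  T F F  ✓ satisfies all
  T F T  ✗ fails (w1 + w2')
  T T F  ✓ satisfies all
  T T T  ✗ fails (w2' + w0')
4 of the 8 rows are models.

4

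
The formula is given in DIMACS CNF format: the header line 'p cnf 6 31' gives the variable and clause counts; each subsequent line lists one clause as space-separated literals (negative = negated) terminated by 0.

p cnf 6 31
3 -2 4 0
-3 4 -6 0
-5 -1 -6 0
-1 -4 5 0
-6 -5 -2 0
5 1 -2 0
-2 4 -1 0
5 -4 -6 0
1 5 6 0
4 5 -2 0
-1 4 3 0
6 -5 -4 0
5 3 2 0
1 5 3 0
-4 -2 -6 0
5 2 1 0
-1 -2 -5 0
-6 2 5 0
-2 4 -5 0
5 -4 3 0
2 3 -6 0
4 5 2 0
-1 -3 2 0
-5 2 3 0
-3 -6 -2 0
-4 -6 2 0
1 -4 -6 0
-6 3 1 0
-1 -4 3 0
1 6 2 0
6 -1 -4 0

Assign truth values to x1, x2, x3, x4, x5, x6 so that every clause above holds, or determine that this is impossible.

Suppose x3 = True.
Suppose x4 = True.
Suppose x1 = False.
Unit clause (¬x6) forces x6 = False.
Unit clause (x5) forces x5 = True.
Now (¬x5) is unsatisfied and unit — conflict.
That branch fails; take x1 = True instead.
Unit clause (x5) forces x5 = True.
Unit clause (¬x6) forces x6 = False.
Now (x6) is unsatisfied and unit — conflict.
Neither x1 = True nor x1 = False works.
That branch fails; take x4 = False instead.
Unit clause (¬x6) forces x6 = False.
Suppose x2 = False.
Unit clause (x5) forces x5 = True.
Unit clause (¬x1) forces x1 = False.
Now (x1) is unsatisfied and unit — conflict.
That branch fails; take x2 = True instead.
Unit clause (¬x1) forces x1 = False.
Unit clause (x5) forces x5 = True.
Now (¬x5) is unsatisfied and unit — conflict.
Neither x2 = True nor x2 = False works.
Neither x4 = True nor x4 = False works.
That branch fails; take x3 = False instead.
Suppose x2 = False.
Unit clause (x5) forces x5 = True.
Now (¬x5) is unsatisfied and unit — conflict.
That branch fails; take x2 = True instead.
Unit clause (x4) forces x4 = True.
Unit clause (¬x6) forces x6 = False.
Unit clause (¬x5) forces x5 = False.
Now (x5) is unsatisfied and unit — conflict.
Neither x2 = True nor x2 = False works.
Neither x3 = True nor x3 = False works.

UNSATISFIABLE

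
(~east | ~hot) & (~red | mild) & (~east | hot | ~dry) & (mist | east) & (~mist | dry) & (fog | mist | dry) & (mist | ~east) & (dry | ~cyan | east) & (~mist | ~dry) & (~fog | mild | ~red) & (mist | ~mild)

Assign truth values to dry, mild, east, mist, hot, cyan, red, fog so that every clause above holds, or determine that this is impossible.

UNSATISFIABLE

Case east = 0:
The clause (mist) is unit, so mist = 1.
The clause (dry) is unit, so dry = 1.
But (~dry) is also a unit clause — contradiction.
That branch fails; take east = 1 instead.
The clause (~hot) is unit, so hot = 0.
The clause (~dry) is unit, so dry = 0.
The clause (~mist) is unit, so mist = 0.
But (mist) is also a unit clause — contradiction.
Both values of east lead to a conflict.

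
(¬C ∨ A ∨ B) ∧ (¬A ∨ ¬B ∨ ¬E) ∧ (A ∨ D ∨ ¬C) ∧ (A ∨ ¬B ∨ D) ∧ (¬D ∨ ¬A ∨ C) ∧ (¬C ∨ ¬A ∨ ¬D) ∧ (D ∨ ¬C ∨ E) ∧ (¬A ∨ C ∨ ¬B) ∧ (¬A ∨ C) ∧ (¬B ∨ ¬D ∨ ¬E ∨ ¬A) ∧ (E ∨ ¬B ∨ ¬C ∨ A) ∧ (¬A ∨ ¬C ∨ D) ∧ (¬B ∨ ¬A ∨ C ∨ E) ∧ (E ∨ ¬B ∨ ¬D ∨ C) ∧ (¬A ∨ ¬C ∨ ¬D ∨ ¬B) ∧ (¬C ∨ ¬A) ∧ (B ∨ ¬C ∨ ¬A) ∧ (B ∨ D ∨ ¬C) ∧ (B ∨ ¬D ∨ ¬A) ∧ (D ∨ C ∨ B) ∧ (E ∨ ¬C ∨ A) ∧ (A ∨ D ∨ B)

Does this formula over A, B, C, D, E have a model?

Yes

Try A = False.
Try C = False.
Try B = False.
The clause (D) is unit, so D = True.
Every clause is now satisfied; E is unconstrained.
A satisfying assignment: A ↦ False; B ↦ False; C ↦ False; D ↦ True; E ↦ False.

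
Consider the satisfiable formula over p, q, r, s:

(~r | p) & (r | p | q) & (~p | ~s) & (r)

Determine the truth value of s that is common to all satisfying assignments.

False

Suppose s = 1.
The clause (~p) is unit, so p = 0.
The clause (~r) is unit, so r = 0.
That conflicts with the unit clause (r).
So every satisfying assignment has s = False.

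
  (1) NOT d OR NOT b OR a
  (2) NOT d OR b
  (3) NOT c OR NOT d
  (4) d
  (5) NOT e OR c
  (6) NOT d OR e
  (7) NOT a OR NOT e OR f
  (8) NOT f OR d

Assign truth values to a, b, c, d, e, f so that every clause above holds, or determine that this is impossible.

The clause (d) is unit, so d = true.
The clause (b) is unit, so b = true.
The clause (a) is unit, so a = true.
The clause (NOT c) is unit, so c = false.
The clause (NOT e) is unit, so e = false.
Now (e) is unsatisfied and unit — conflict.

UNSATISFIABLE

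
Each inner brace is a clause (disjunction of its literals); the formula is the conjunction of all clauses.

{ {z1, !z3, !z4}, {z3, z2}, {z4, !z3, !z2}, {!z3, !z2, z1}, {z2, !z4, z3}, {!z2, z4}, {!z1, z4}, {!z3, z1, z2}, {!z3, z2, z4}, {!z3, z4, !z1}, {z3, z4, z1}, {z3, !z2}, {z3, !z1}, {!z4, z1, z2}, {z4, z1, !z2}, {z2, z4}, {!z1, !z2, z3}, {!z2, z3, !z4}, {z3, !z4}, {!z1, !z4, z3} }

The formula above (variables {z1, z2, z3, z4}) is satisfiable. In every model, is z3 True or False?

True

Suppose z3 = false.
Unit clause (z2) forces z2 = true.
But (!z2) is also a unit clause — contradiction.
So every satisfying assignment has z3 = True.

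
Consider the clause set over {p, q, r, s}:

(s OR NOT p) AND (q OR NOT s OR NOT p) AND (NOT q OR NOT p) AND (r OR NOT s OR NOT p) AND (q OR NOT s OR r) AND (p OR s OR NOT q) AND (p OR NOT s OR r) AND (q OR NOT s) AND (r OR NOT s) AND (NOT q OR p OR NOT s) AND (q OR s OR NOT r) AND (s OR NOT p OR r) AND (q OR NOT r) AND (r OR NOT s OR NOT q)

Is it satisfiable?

Yes

Try s = false.
The clause (NOT p) is unit, so p = false.
The clause (NOT q) is unit, so q = false.
The clause (NOT r) is unit, so r = false.
Every clause now holds.
A satisfying assignment: p ↦ false, q ↦ false, r ↦ false, s ↦ false.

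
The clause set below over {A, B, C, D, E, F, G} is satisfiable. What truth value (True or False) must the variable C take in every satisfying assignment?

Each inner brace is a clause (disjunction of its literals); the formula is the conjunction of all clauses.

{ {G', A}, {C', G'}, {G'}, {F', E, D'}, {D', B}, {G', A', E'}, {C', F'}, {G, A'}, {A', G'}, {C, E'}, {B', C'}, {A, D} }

False

Suppose C = 1.
The clause (G') is unit, so G = 0.
The clause (F') is unit, so F = 0.
The clause (A') is unit, so A = 0.
The clause (B') is unit, so B = 0.
The clause (D') is unit, so D = 0.
But (D) is also a unit clause — contradiction.
So every satisfying assignment has C = False.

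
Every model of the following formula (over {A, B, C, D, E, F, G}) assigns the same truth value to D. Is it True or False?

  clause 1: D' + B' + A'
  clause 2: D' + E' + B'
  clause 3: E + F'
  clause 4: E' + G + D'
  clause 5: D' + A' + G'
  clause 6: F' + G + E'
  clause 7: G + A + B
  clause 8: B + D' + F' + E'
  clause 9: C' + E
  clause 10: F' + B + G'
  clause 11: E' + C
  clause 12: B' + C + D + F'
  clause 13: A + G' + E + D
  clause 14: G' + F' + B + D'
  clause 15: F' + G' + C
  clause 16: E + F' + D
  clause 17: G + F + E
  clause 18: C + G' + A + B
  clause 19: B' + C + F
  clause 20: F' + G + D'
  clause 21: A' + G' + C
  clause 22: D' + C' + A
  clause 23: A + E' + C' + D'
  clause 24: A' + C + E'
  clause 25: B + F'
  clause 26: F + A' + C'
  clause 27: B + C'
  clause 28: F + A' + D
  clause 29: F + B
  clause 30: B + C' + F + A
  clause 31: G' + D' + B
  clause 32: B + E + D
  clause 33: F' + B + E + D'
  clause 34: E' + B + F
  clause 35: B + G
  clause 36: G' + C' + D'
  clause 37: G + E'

False

Suppose D = 1.
Case B = 0:
Unit clause (F') forces F = 0.
Now (F) is unsatisfied and unit — conflict.
So B must be the other value — set B = 1.
Unit clause (A') forces A = 0.
Unit clause (E') forces E = 0.
Unit clause (F') forces F = 0.
Unit clause (C') forces C = 0.
Now (C) is unsatisfied and unit — conflict.
Neither B = 1 nor B = 0 works.
So every satisfying assignment has D = False.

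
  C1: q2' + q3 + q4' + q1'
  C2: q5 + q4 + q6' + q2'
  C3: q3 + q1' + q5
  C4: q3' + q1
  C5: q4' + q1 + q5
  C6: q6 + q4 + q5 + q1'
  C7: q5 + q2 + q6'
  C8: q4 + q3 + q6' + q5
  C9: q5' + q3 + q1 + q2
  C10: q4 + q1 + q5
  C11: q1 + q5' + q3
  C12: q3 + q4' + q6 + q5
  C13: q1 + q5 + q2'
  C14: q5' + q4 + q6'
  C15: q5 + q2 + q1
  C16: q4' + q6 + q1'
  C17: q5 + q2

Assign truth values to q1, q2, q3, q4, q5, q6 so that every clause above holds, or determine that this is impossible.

q1 ↦ 1, q2 ↦ 1, q3 ↦ 1, q4 ↦ 1, q5 ↦ 0, q6 ↦ 1

Try q3 = 1.
Unit clause (q1) forces q1 = 1.
Try q4 = 1.
Unit clause (q6) forces q6 = 1.
Try q5 = 0.
Unit clause (q2) forces q2 = 1.
All clauses are satisfied.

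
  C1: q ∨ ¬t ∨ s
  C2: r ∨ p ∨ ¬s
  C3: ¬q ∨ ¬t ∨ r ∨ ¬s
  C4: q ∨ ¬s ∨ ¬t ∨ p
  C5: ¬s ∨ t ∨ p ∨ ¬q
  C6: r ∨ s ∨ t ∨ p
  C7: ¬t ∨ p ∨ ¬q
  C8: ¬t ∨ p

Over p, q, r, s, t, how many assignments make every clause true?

16

There are 2^5 = 32 truth assignments over (p, q, r, s, t).
Split on s. With s = True, the clauses containing s are satisfied and ¬s drops from the rest; 8 of the 2^4 = 16 assignments to the other variables satisfy what remains.
With s = False, by the same count on the reduced clause set, 8 assignments work.
(One model: p=F, q=F, r=T, s=F, t=F.)
Total: 8 + 8 = 16.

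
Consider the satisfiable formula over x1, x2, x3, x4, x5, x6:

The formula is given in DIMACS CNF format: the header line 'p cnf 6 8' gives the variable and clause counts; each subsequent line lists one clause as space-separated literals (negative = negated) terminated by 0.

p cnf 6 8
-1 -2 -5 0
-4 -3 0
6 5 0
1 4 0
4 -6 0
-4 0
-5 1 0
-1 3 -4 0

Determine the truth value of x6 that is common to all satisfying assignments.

False

Suppose x6 = True.
(x4) alone gives x4 = True.
Now (¬x4) is unsatisfied and unit — conflict.
So every satisfying assignment has x6 = False.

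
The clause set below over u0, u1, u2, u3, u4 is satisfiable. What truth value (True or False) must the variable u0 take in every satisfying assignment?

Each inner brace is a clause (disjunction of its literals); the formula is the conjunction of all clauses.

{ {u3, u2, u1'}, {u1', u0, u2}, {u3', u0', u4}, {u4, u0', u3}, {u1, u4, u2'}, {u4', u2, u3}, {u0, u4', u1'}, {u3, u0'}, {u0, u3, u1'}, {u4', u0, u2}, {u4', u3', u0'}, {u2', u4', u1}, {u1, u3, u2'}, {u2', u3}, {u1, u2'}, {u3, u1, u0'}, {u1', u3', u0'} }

Suppose u0 = 1.
The clause (u3) is unit, so u3 = 1.
The clause (u4) is unit, so u4 = 1.
Now (u4') is unsatisfied and unit — conflict.
So every satisfying assignment has u0 = False.

False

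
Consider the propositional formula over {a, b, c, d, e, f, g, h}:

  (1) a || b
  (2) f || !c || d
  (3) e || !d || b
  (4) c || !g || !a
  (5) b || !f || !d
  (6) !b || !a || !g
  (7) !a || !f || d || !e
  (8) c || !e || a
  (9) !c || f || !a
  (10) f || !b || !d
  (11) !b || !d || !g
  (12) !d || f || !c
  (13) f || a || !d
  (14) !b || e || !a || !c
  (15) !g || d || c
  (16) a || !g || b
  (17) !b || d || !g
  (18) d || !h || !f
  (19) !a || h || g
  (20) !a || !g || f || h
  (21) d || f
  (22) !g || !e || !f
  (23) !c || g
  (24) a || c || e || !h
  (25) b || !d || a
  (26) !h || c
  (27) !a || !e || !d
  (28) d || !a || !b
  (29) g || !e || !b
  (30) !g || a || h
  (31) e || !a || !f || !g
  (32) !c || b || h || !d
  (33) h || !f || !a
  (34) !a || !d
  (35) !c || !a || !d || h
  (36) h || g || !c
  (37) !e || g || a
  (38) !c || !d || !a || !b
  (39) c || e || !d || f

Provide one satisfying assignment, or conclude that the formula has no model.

a=false,  b=true,  c=false,  d=true,  e=false,  f=true,  g=false,  h=false

Branch on a: set a = false.
From the singleton clause (b), b = true.
Branch on c: set c = false.
From the singleton clause (!e), e = false.
From the singleton clause (!h), h = false.
From the singleton clause (!g), g = false.
Branch on f: set f = true.
All clauses hold; d can take either value.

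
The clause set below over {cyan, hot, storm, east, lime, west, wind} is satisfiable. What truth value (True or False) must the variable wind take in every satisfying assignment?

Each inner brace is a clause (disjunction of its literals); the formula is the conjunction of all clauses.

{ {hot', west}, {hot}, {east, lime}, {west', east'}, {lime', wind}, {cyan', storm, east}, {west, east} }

True

Suppose wind = 0.
Unit clause (hot) forces hot = 1.
Unit clause (west) forces west = 1.
Unit clause (east') forces east = 0.
Unit clause (lime) forces lime = 1.
That conflicts with the unit clause (lime').
So every satisfying assignment has wind = True.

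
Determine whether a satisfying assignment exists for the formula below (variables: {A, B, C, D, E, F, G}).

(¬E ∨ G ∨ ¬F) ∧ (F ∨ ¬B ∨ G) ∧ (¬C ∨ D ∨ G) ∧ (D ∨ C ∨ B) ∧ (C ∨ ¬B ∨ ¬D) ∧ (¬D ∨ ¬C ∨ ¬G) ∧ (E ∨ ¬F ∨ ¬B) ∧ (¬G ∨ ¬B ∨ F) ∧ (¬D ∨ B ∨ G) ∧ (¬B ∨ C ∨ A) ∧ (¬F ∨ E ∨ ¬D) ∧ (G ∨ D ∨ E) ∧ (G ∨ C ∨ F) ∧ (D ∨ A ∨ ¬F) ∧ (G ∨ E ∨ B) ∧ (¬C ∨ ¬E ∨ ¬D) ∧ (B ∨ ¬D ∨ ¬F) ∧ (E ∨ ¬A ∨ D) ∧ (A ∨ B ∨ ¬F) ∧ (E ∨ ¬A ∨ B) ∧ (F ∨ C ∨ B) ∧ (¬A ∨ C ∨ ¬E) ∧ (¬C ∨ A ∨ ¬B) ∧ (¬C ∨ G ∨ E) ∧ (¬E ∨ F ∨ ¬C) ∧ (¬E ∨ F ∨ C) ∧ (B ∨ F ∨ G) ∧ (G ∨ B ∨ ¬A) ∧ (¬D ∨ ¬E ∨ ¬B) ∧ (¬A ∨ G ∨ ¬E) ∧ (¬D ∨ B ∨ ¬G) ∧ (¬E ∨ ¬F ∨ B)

Suppose E = True.
Suppose G = True.
Suppose D = False.
Suppose C = True.
From the singleton clause (F), F = True.
From the singleton clause (A), A = True.
From the singleton clause (B), B = True.
Every clause now holds.
A satisfying assignment: A=True, B=True, C=True, D=False, E=True, F=True, G=True.

Yes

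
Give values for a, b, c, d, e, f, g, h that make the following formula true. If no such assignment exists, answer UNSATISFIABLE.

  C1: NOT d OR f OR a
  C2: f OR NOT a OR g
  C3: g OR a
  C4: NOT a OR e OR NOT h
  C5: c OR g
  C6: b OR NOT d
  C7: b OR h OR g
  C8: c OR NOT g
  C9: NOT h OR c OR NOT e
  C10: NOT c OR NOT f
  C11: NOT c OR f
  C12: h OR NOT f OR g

Case g = true:
From the singleton clause (c), c = true.
From the singleton clause (NOT f), f = false.
That conflicts with the unit clause (f).
That branch fails; take g = false instead.
From the singleton clause (a), a = true.
From the singleton clause (f), f = true.
From the singleton clause (c), c = true.
That conflicts with the unit clause (NOT c).
Neither g = true nor g = false works.

UNSATISFIABLE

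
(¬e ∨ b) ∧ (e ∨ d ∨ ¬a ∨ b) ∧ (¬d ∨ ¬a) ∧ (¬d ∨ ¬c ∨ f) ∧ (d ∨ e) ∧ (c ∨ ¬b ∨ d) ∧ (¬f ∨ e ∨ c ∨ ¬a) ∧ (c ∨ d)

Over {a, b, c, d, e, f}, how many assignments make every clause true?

There are 2^6 = 64 truth assignments over (a, b, c, d, e, f).
Split on b. With b = True, the clauses containing b are satisfied and ¬b drops from the rest; 10 of the 2^5 = 32 assignments to the other variables satisfy what remains.
With b = False, by the same count on the reduced clause set, 3 assignments work.
Total: 10 + 3 = 13.

13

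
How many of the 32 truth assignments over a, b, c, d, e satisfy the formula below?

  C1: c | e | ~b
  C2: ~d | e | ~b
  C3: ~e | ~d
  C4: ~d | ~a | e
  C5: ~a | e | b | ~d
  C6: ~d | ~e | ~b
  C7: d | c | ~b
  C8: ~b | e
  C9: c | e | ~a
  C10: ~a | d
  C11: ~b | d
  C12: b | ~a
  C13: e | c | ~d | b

There are 2^5 = 32 truth assignments over (a, b, c, d, e).
Split on e. With e = 1, the clauses containing e are satisfied and ~e drops from the rest; 2 of the 2^4 = 16 assignments to the other variables satisfy what remains.
With e = 0, by the same count on the reduced clause set, 3 assignments work.
Total: 2 + 3 = 5.

5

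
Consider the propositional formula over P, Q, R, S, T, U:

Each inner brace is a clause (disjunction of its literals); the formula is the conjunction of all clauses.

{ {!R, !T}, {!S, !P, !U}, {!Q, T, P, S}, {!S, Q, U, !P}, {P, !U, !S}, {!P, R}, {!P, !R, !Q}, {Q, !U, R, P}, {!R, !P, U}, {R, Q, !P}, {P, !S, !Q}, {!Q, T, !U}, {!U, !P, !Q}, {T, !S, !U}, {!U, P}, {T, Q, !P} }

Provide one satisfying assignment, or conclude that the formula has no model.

P: false; Q: false; R: true; S: false; T: false; U: false

Suppose R = true.
(!T) alone gives T = false.
Suppose P = false.
(!U) alone gives U = false.
Suppose Q = false.
Every clause is now satisfied; S is unconstrained.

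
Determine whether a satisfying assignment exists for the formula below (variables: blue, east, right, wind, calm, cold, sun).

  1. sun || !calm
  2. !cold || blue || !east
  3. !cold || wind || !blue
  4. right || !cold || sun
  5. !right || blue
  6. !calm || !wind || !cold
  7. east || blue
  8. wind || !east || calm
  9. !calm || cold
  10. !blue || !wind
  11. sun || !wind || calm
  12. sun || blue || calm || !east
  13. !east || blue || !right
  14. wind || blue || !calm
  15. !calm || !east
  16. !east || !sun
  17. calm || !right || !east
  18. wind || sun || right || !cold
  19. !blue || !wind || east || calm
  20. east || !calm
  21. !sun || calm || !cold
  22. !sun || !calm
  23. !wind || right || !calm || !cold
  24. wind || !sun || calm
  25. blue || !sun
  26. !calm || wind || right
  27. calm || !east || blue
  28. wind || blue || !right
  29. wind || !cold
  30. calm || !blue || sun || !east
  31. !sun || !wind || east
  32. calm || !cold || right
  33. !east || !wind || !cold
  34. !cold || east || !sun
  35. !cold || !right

Satisfiable

Case sun = false:
The clause (!calm) is unit, so calm = false.
The clause (!wind) is unit, so wind = false.
The clause (!east) is unit, so east = false.
The clause (blue) is unit, so blue = true.
The clause (!cold) is unit, so cold = false.
All clauses hold; right can take either value.
A satisfying assignment: blue=true, east=false, right=true, wind=false, calm=false, cold=false, sun=false.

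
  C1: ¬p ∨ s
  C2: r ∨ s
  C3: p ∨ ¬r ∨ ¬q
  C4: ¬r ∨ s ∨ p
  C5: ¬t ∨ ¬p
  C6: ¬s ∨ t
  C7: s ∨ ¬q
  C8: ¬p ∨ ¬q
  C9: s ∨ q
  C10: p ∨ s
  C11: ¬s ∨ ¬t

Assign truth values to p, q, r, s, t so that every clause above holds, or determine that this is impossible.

Case p = False:
Unit clause (s) forces s = True.
Unit clause (t) forces t = True.
That conflicts with the unit clause (¬t).
Backtrack on p: now try p = True.
Unit clause (s) forces s = True.
Unit clause (¬t) forces t = False.
That conflicts with the unit clause (t).
Either choice for p ends in contradiction.

UNSATISFIABLE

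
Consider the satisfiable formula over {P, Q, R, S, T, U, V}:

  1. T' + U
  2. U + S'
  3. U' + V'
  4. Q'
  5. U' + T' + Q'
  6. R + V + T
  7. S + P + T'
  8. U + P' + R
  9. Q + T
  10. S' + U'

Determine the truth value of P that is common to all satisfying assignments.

Suppose P = 0.
(Q') alone gives Q = 0.
(T) alone gives T = 1.
(U) alone gives U = 1.
(V') alone gives V = 0.
(S) alone gives S = 1.
But (S') is also a unit clause — contradiction.
So every satisfying assignment has P = True.

True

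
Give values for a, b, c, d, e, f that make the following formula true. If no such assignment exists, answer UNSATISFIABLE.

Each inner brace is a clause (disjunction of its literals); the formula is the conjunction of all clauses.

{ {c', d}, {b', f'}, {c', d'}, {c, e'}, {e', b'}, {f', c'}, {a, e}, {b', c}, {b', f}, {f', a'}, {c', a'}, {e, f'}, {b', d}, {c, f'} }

Case c = 0:
From the singleton clause (e'), e = 0.
From the singleton clause (a), a = 1.
From the singleton clause (b'), b = 0.
From the singleton clause (f'), f = 0.
Every clause is now satisfied; d is unconstrained.

a: 1, b: 0, c: 0, d: 0, e: 0, f: 0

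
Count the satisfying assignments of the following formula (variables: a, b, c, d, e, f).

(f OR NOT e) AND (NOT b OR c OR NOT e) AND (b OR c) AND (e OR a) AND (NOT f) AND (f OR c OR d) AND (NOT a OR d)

There are 2^6 = 64 truth assignments over (a, b, c, d, e, f).
Split on f. With f = true, the clauses containing f are satisfied and NOT f drops from the rest; 0 of the 2^5 = 32 assignments to the other variables satisfy what remains.
With f = false, by the same count on the reduced clause set, 3 assignments work.
(One model: a=T, b=F, c=T, d=T, e=F, f=F.)
Total: 0 + 3 = 3.

3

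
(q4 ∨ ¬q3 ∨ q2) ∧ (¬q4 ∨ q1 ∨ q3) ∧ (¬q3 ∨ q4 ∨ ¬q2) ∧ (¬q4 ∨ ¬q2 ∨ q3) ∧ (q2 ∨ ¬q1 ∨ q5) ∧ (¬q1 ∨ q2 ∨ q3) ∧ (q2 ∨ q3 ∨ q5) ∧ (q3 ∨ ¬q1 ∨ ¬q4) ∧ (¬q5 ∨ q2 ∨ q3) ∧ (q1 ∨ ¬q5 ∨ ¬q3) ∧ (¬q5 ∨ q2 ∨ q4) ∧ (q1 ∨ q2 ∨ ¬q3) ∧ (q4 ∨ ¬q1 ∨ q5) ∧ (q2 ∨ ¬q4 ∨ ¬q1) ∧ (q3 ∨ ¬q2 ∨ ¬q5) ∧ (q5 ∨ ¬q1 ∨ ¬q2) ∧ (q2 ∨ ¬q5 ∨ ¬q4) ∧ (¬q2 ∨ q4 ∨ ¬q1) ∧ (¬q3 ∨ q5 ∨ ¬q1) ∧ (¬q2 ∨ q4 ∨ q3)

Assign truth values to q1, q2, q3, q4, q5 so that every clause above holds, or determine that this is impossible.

Case q4 = True:
Case q1 = True:
Unit clause (q3) forces q3 = True.
Unit clause (q2) forces q2 = True.
Unit clause (q5) forces q5 = True.
This assignment satisfies each clause.

q1: True; q2: True; q3: True; q4: True; q5: True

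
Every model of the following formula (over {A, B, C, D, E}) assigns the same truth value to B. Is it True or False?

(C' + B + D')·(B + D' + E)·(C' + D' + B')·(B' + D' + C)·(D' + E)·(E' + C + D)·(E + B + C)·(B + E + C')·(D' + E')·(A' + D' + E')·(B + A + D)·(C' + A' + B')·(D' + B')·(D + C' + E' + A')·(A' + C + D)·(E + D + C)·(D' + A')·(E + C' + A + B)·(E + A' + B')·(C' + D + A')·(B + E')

Suppose B = 0.
The clause (E') is unit, so E = 0.
The clause (D') is unit, so D = 0.
The clause (C) is unit, so C = 1.
Now (C') is unsatisfied and unit — conflict.
So every satisfying assignment has B = True.

True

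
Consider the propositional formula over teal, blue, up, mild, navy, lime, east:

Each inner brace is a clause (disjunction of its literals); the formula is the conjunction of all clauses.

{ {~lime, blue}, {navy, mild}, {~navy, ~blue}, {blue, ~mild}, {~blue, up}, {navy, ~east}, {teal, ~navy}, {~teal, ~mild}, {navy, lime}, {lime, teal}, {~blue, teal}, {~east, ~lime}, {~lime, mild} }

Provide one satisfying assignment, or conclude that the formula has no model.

Branch on lime: set lime = 0.
(navy) alone gives navy = 1.
(~blue) alone gives blue = 0.
(~mild) alone gives mild = 0.
(teal) alone gives teal = 1.
Every clause is now satisfied; up, east are unconstrained.

teal: 1; blue: 0; up: 0; mild: 0; navy: 1; lime: 0; east: 0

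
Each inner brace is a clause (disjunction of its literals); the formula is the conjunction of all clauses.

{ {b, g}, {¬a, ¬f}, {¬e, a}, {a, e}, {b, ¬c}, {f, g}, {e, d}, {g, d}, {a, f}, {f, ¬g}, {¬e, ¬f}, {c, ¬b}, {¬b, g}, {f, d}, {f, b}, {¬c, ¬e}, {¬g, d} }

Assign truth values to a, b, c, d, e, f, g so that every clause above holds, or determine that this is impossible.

UNSATISFIABLE

Case b = True:
Unit clause (c) forces c = True.
Unit clause (g) forces g = True.
Unit clause (f) forces f = True.
Unit clause (¬a) forces a = False.
Unit clause (¬e) forces e = False.
But (e) is also a unit clause — contradiction.
So b must be the other value — set b = False.
Unit clause (g) forces g = True.
Unit clause (¬c) forces c = False.
Unit clause (f) forces f = True.
Unit clause (¬a) forces a = False.
Unit clause (¬e) forces e = False.
But (e) is also a unit clause — contradiction.
Both values of b lead to a conflict.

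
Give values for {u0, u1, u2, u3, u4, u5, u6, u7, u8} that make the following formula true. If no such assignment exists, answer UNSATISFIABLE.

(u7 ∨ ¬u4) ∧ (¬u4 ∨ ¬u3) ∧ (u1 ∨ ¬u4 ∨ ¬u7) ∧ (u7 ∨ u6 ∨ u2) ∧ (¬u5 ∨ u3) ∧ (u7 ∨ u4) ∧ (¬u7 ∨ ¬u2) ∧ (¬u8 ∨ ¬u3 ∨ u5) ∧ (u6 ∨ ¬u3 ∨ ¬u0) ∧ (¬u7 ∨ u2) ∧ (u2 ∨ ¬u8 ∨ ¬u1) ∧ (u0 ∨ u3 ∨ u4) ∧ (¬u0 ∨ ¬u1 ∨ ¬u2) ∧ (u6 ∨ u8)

UNSATISFIABLE

Try u7 = True.
The clause (¬u2) is unit, so u2 = False.
Now (u2) is unsatisfied and unit — conflict.
That branch fails; take u7 = False instead.
The clause (¬u4) is unit, so u4 = False.
Now (u4) is unsatisfied and unit — conflict.
Both values of u7 lead to a conflict.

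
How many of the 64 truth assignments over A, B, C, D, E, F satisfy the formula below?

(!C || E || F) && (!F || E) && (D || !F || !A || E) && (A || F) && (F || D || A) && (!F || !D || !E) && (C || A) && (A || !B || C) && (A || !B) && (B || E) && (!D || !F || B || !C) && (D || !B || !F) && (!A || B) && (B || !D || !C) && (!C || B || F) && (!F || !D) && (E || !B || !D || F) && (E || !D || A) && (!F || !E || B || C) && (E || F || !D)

6

There are 2^6 = 64 truth assignments over (A, B, C, D, E, F).
Split on C. With C = true, the clauses containing C are satisfied and !C drops from the rest; 3 of the 2^5 = 32 assignments to the other variables satisfy what remains.
With C = false, by the same count on the reduced clause set, 3 assignments work.
Total: 3 + 3 = 6.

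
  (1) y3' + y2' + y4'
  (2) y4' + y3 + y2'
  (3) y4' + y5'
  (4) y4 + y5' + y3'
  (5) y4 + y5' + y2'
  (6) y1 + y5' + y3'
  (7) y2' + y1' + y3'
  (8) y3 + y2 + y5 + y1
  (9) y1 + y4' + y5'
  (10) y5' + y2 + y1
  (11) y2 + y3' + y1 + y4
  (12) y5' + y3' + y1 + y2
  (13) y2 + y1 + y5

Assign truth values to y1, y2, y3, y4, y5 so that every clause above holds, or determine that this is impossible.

Try y4 = 0.
Try y5 = 1.
From the singleton clause (y3'), y3 = 0.
From the singleton clause (y2'), y2 = 0.
From the singleton clause (y1), y1 = 1.
This assignment satisfies each clause.

y1 ↦ 1, y2 ↦ 0, y3 ↦ 0, y4 ↦ 0, y5 ↦ 1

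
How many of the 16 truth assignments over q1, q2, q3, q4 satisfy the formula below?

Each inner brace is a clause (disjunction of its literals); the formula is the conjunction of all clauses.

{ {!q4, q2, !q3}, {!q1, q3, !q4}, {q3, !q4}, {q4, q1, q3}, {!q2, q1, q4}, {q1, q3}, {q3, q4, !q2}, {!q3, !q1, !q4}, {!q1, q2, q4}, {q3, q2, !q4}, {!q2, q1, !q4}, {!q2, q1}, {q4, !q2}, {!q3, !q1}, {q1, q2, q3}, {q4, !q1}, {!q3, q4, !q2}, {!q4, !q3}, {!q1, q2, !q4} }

There are 2^4 = 16 truth assignments over (q1, q2, q3, q4).
Check each against the 19 clauses (columns in the order q1, q2, q3, q4):
  F F F F  ✗ fails (q4 || q1 || q3)
  F F F T  ✗ fails (q3 || !q4)
  F F T F  ✓ satisfies all
  F F T T  ✗ fails (!q4 || q2 || !q3)
  F T F F  ✗ fails (q4 || q1 || q3)
  F T F T  ✗ fails (q3 || !q4)
  F T T F  ✗ fails (!q2 || q1 || q4)
  F T T T  ✗ fails (!q2 || q1 || !q4)
  T F F F  ✗ fails (!q1 || q2 || q4)
  T F F T  ✗ fails (!q1 || q3 || !q4)
  T F T F  ✗ fails (!q1 || q2 || q4)
  T F T T  ✗ fails (!q4 || q2 || !q3)
  T T F F  ✗ fails (q3 || q4 || !q2)
  T T F T  ✗ fails (!q1 || q3 || !q4)
  T T T F  ✗ fails (q4 || !q2)
  T T T T  ✗ fails (!q3 || !q1 || !q4)
1 of the 16 rows is a model.

1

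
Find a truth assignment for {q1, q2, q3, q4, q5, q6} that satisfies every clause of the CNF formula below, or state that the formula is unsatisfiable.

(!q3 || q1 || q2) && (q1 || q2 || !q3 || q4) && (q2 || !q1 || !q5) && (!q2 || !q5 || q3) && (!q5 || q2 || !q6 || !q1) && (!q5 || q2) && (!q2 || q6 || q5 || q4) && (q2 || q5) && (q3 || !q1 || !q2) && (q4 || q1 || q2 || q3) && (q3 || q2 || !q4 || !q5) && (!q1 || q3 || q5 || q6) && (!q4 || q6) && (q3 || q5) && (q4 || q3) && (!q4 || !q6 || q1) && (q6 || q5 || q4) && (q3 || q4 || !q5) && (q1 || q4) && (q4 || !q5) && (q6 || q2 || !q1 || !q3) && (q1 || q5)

q1: true; q2: true; q3: true; q4: true; q5: false; q6: true

Branch on q5: set q5 = false.
(q2) alone gives q2 = true.
(q3) alone gives q3 = true.
(q1) alone gives q1 = true.
Branch on q6: set q6 = true.
All clauses hold; q4 can take either value.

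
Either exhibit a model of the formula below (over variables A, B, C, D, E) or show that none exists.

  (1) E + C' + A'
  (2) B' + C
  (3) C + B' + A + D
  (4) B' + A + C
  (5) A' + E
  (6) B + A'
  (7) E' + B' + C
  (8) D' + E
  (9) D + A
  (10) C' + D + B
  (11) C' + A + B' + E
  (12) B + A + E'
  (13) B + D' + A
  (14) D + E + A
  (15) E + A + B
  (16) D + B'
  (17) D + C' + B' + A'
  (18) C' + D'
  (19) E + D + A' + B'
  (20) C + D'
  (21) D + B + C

UNSATISFIABLE

Suppose B = 0.
From the singleton clause (A'), A = 0.
From the singleton clause (D), D = 1.
That conflicts with the unit clause (D').
Undo B and try B = 1.
From the singleton clause (C), C = 1.
From the singleton clause (D), D = 1.
That conflicts with the unit clause (D').
Either choice for B ends in contradiction.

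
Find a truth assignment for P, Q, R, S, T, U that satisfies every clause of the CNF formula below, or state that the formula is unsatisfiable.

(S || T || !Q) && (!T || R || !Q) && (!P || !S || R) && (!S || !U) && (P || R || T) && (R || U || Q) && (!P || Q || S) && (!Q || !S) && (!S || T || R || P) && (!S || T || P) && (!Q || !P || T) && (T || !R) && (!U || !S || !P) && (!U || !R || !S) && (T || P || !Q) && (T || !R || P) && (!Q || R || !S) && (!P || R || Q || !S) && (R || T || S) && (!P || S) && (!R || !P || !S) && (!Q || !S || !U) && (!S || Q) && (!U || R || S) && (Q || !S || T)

P ↦ false,  Q ↦ true,  R ↦ true,  S ↦ false,  T ↦ true,  U ↦ false

Try S = false.
From the singleton clause (!P), P = false.
Try T = true.
Try R = true.
Every clause is now satisfied; Q, U are unconstrained.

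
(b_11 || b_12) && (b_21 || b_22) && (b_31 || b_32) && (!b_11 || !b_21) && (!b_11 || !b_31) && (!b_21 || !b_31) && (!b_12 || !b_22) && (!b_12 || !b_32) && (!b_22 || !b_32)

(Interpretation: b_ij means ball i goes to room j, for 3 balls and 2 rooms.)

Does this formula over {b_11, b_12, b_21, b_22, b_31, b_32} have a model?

Unsatisfiable

Case b_11 = true:
The clause (!b_21) is unit, so b_21 = false.
The clause (b_22) is unit, so b_22 = true.
The clause (!b_31) is unit, so b_31 = false.
The clause (b_32) is unit, so b_32 = true.
But (!b_32) is also a unit clause — contradiction.
Backtrack on b_11: now try b_11 = false.
The clause (b_12) is unit, so b_12 = true.
The clause (!b_22) is unit, so b_22 = false.
The clause (b_21) is unit, so b_21 = true.
The clause (!b_31) is unit, so b_31 = false.
The clause (b_32) is unit, so b_32 = true.
But (!b_32) is also a unit clause — contradiction.
Neither b_11 = true nor b_11 = false works.
No assignment satisfies every clause.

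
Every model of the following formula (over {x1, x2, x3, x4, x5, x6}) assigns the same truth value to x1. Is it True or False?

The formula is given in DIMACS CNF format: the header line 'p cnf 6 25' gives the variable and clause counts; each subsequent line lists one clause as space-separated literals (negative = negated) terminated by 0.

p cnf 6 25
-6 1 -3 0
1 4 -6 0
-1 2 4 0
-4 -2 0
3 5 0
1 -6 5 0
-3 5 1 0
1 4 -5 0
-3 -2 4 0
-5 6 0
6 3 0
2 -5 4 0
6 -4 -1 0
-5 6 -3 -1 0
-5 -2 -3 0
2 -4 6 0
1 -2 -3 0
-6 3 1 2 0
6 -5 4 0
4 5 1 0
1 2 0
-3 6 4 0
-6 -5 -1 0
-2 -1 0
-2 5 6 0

True

Suppose x1 = False.
Unit clause (x2) forces x2 = True.
Unit clause (¬x4) forces x4 = False.
Unit clause (¬x6) forces x6 = False.
Unit clause (¬x5) forces x5 = False.
But (x5) is also a unit clause — contradiction.
So every satisfying assignment has x1 = True.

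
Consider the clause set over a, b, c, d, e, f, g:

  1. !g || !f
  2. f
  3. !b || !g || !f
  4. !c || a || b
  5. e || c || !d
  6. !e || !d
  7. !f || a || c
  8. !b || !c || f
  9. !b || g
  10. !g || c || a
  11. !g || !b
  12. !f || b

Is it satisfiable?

From the singleton clause (f), f = true.
From the singleton clause (!g), g = false.
From the singleton clause (!b), b = false.
Now (b) is unsatisfied and unit — conflict.
No assignment satisfies every clause.

No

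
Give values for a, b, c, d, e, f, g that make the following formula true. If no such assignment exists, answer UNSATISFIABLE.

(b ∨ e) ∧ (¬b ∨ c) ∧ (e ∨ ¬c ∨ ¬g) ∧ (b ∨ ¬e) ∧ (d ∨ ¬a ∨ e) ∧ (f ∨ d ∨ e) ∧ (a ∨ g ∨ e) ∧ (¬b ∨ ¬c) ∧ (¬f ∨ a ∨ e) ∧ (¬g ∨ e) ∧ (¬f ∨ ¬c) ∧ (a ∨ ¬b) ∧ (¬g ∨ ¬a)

UNSATISFIABLE

Suppose b = True.
Unit clause (c) forces c = True.
That conflicts with the unit clause (¬c).
Undo b and try b = False.
Unit clause (e) forces e = True.
That conflicts with the unit clause (¬e).
Neither b = True nor b = False works.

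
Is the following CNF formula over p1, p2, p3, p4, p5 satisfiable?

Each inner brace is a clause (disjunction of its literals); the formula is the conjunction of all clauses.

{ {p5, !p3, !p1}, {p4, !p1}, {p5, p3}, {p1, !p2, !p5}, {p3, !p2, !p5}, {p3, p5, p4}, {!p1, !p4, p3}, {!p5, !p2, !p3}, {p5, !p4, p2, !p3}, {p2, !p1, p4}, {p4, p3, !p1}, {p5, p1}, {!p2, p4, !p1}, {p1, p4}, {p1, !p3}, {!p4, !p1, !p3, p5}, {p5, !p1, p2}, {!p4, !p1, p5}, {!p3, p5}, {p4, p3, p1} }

Yes

Try p4 = true.
Try p5 = true.
Try p1 = true.
The clause (p3) is unit, so p3 = true.
The clause (!p2) is unit, so p2 = false.
Every clause now holds.
A satisfying assignment: p1 ↦ true,  p2 ↦ false,  p3 ↦ true,  p4 ↦ true,  p5 ↦ true.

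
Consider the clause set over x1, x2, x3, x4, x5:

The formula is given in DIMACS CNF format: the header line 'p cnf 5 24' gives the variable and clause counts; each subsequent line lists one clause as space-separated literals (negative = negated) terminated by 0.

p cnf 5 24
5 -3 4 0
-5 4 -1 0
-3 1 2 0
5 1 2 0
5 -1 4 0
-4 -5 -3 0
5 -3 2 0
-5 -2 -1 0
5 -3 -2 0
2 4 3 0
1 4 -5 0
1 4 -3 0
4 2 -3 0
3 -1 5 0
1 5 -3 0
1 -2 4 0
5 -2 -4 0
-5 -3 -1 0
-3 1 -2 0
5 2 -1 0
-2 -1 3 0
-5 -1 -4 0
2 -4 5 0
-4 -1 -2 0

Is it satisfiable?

Yes, satisfiable

Branch on x5: set x5 = True.
Branch on x4: set x4 = True.
(¬x3) alone gives x3 = False.
(¬x1) alone gives x1 = False.
Every clause is now satisfied; x2 is unconstrained.
A satisfying assignment: x1: False; x2: True; x3: False; x4: True; x5: True.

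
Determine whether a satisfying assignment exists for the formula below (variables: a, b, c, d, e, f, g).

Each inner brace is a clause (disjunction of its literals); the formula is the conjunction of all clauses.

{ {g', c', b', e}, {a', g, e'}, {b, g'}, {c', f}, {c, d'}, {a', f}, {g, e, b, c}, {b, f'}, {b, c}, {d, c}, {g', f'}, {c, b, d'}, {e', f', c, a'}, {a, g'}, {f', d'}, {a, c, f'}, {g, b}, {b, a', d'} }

Case b = 1:
Case c = 1:
From the singleton clause (f), f = 1.
From the singleton clause (g'), g = 0.
From the singleton clause (d'), d = 0.
Case a = 1:
From the singleton clause (e'), e = 0.
All clauses are satisfied.
A satisfying assignment: a: 1; b: 1; c: 1; d: 0; e: 0; f: 1; g: 0.

Yes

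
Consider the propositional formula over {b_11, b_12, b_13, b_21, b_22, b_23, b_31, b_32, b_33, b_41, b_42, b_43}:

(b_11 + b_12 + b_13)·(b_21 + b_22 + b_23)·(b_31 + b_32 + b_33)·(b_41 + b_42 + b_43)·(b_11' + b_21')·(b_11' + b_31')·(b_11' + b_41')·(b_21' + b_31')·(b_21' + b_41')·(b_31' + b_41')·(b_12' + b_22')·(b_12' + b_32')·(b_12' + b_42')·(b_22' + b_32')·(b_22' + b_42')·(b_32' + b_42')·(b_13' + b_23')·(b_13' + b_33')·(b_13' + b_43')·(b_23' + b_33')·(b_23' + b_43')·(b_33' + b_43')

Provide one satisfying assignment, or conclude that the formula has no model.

UNSATISFIABLE

Try b_11 = 0.
Try b_12 = 1.
From the singleton clause (b_22'), b_22 = 0.
From the singleton clause (b_32'), b_32 = 0.
From the singleton clause (b_42'), b_42 = 0.
Try b_21 = 1.
From the singleton clause (b_31'), b_31 = 0.
From the singleton clause (b_33), b_33 = 1.
From the singleton clause (b_41'), b_41 = 0.
From the singleton clause (b_43), b_43 = 1.
Now (b_43') is unsatisfied and unit — conflict.
Undo b_21 and try b_21 = 0.
From the singleton clause (b_23), b_23 = 1.
From the singleton clause (b_13'), b_13 = 0.
From the singleton clause (b_33'), b_33 = 0.
From the singleton clause (b_31), b_31 = 1.
From the singleton clause (b_41'), b_41 = 0.
From the singleton clause (b_43), b_43 = 1.
Now (b_43') is unsatisfied and unit — conflict.
Both values of b_21 lead to a conflict.
Undo b_12 and try b_12 = 0.
From the singleton clause (b_13), b_13 = 1.
From the singleton clause (b_23'), b_23 = 0.
From the singleton clause (b_33'), b_33 = 0.
From the singleton clause (b_43'), b_43 = 0.
Try b_21 = 1.
From the singleton clause (b_31'), b_31 = 0.
From the singleton clause (b_32), b_32 = 1.
From the singleton clause (b_41'), b_41 = 0.
From the singleton clause (b_42), b_42 = 1.
Now (b_42') is unsatisfied and unit — conflict.
Undo b_21 and try b_21 = 0.
From the singleton clause (b_22), b_22 = 1.
From the singleton clause (b_32'), b_32 = 0.
From the singleton clause (b_31), b_31 = 1.
From the singleton clause (b_41'), b_41 = 0.
From the singleton clause (b_42), b_42 = 1.
Now (b_42') is unsatisfied and unit — conflict.
Both values of b_21 lead to a conflict.
Both values of b_12 lead to a conflict.
Undo b_11 and try b_11 = 1.
From the singleton clause (b_21'), b_21 = 0.
From the singleton clause (b_31'), b_31 = 0.
From the singleton clause (b_41'), b_41 = 0.
Try b_22 = 1.
From the singleton clause (b_12'), b_12 = 0.
From the singleton clause (b_32'), b_32 = 0.
From the singleton clause (b_33), b_33 = 1.
From the singleton clause (b_42'), b_42 = 0.
From the singleton clause (b_43), b_43 = 1.
Now (b_43') is unsatisfied and unit — conflict.
Undo b_22 and try b_22 = 0.
From the singleton clause (b_23), b_23 = 1.
From the singleton clause (b_13'), b_13 = 0.
From the singleton clause (b_33'), b_33 = 0.
From the singleton clause (b_32), b_32 = 1.
From the singleton clause (b_12'), b_12 = 0.
From the singleton clause (b_42'), b_42 = 0.
From the singleton clause (b_43), b_43 = 1.
Now (b_43') is unsatisfied and unit — conflict.
Both values of b_22 lead to a conflict.
Both values of b_11 lead to a conflict.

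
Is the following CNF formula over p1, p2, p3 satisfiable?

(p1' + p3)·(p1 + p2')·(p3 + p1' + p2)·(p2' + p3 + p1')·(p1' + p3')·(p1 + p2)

Unsatisfiable

Try p1 = 0.
(p2') alone gives p2 = 0.
Now (p2) is unsatisfied and unit — conflict.
That branch fails; take p1 = 1 instead.
(p3) alone gives p3 = 1.
Now (p3') is unsatisfied and unit — conflict.
Both values of p1 lead to a conflict.
No assignment satisfies every clause.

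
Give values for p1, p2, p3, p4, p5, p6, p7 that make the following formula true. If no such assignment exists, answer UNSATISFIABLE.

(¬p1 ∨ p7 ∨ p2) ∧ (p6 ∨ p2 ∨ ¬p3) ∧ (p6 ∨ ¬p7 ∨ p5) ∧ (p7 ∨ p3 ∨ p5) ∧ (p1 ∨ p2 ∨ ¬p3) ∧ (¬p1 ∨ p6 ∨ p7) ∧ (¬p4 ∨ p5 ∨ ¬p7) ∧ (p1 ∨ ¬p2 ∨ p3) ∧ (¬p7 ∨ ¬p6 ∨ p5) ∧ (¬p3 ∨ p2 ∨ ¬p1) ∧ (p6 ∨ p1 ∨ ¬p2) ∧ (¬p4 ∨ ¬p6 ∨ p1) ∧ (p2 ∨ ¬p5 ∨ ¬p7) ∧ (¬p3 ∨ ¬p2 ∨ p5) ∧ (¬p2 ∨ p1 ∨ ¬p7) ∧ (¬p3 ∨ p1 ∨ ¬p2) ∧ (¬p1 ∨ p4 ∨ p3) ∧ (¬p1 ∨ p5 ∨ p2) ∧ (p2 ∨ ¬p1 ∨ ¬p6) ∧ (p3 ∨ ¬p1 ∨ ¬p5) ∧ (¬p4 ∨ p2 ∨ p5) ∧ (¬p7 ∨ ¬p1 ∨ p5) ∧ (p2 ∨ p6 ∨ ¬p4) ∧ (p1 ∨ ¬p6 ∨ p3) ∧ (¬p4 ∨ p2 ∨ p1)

Branch on p1: set p1 = True.
Branch on p7: set p7 = True.
From the singleton clause (p5), p5 = True.
From the singleton clause (p2), p2 = True.
From the singleton clause (p3), p3 = True.
All clauses hold; p4, p6 can take either value.

p1: True; p2: True; p3: True; p4: False; p5: True; p6: True; p7: True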